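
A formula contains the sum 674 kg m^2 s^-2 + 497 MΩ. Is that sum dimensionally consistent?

No

Dimensions:
  674 kg m^2 s^-2:  kg·m²·s⁻²
  497 MΩ:  Ω = V·A⁻¹ = kg·m²·s⁻³·A⁻²
kg·m²·s⁻² ≠ kg·m²·s⁻³·A⁻², so they cannot be added.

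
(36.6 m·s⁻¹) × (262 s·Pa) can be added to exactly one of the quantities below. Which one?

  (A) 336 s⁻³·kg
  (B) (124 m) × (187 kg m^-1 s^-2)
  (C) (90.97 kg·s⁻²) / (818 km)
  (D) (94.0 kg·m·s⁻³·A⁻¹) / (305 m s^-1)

(B)

Reference: [m·s⁻¹] · [kg·m⁻¹·s⁻¹] = kg·s⁻².
Each option:
  (A) kg·s⁻³
  (B) [m] · [kg·m⁻¹·s⁻²] = kg·s⁻²  ← same
  (C) [kg·s⁻²] / [m] = kg·m⁻¹·s⁻²
  (D) [kg·m·s⁻³·A⁻¹] / [m·s⁻¹] = kg·s⁻²·A⁻¹
Only (B) matches kg·s⁻².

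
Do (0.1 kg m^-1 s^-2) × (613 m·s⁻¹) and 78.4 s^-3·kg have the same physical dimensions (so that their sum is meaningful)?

Reduce each to base SI dimensions:
  (0.1 kg m^-1 s^-2) × (613 m·s⁻¹):  [kg·m⁻¹·s⁻²] · [m·s⁻¹] = kg·s⁻³
  78.4 s^-3·kg:  kg·s⁻³
Both are kg·s⁻³, so they have the same dimensions and can be added.

Yes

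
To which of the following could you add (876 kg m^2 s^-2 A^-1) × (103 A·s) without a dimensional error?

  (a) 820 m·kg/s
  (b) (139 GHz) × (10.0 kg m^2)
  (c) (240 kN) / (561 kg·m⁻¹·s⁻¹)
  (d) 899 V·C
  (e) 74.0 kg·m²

(b)

Reference: [kg·m²·s⁻²·A⁻¹] · [s·A] = kg·m²·s⁻¹.
Each option:
  (a) kg·m·s⁻¹
  (b) [s⁻¹] · [kg·m²] = kg·m²·s⁻¹  ← same
  (c) [kg·m·s⁻²] / [kg·m⁻¹·s⁻¹] = m²·s⁻¹
  (d) C·V = s·A·J·C⁻¹ = kg·m²·s⁻²
  (e) kg·m²
Only (b) matches kg·m²·s⁻¹.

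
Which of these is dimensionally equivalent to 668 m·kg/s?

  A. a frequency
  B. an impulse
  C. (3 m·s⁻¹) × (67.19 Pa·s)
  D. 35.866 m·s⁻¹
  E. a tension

Reference: kg·m·s⁻¹.
Each option:
  A. [frequency] = s⁻¹
  B. [impulse] = kg·m·s⁻¹  ← same
  C. [m·s⁻¹] · [kg·m⁻¹·s⁻¹] = kg·s⁻²
  D. m·s⁻¹
  E. [tension] = kg·m·s⁻²
Only B. matches kg·m·s⁻¹.

B.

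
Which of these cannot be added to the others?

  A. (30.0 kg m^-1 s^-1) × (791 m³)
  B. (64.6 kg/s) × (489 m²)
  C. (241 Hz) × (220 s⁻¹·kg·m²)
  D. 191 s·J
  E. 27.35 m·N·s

C.

In SI base units:
  A. [kg·m⁻¹·s⁻¹] · [m³] = kg·m²·s⁻¹
  B. [kg·s⁻¹] · [m²] = kg·m²·s⁻¹
  C. [s⁻¹] · [kg·m²·s⁻¹] = kg·m²·s⁻²
  D. J·s = N·m·s = kg·m²·s⁻¹
  E. N·m·s = kg·m·s⁻²·m·s = kg·m²·s⁻¹
All reduce to kg·m²·s⁻¹ except C., which is kg·m²·s⁻².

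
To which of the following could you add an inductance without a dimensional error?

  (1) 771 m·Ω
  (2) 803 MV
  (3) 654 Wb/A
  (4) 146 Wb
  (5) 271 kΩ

(3)

Reference: [inductance] = kg·m²·s⁻²·A⁻².
Each option:
  (1) Ω·m = V·A⁻¹·m = kg·m³·s⁻³·A⁻²
  (2) V = J·C⁻¹ = kg·m²·s⁻³·A⁻¹
  (3) Wb·A⁻¹ = V·s·A⁻¹ = kg·m²·s⁻²·A⁻²  ← same
  (4) Wb = V·s = kg·m²·s⁻²·A⁻¹
  (5) Ω = V·A⁻¹ = kg·m²·s⁻³·A⁻²
Only (3) matches kg·m²·s⁻²·A⁻².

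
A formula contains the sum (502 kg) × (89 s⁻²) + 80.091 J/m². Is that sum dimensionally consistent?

Yes

Work out the base dimensions of each:
  (502 kg) × (89 s⁻²):  [kg] · [s⁻²] = kg·s⁻²
  80.091 J/m²:  J·m⁻² = N·m·m⁻² = kg·s⁻²
Both are kg·s⁻², so they have the same dimensions and can be added.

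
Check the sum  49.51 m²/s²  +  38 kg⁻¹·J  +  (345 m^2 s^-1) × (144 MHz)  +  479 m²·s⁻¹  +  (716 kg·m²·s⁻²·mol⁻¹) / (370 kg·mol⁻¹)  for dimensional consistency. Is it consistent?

No

In SI base units:
  49.51 m²/s²:  m²·s⁻²
  38 kg⁻¹·J:  J·kg⁻¹ = N·m·kg⁻¹ = m²·s⁻²
  (345 m^2 s^-1) × (144 MHz):  [m²·s⁻¹] · [s⁻¹] = m²·s⁻²
  479 m²·s⁻¹:  m²·s⁻¹
  (716 kg·m²·s⁻²·mol⁻¹) / (370 kg·mol⁻¹):  [kg·m²·s⁻²·mol⁻¹] / [kg·mol⁻¹] = m²·s⁻²
The terms do not share a single dimension (m²·s⁻² vs m²·s⁻¹).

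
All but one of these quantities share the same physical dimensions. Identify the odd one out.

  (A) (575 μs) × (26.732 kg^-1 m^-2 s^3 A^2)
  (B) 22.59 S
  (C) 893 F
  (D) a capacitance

(B)

Reduce each to base SI dimensions:
  (A) [s] · [kg⁻¹·m⁻²·s³·A²] = kg⁻¹·m⁻²·s⁴·A²
  (B) S = Ω⁻¹ = kg⁻¹·m⁻²·s³·A²
  (C) F = C·V⁻¹ = kg⁻¹·m⁻²·s⁴·A²
  (D) [capacitance] = kg⁻¹·m⁻²·s⁴·A²
All reduce to kg⁻¹·m⁻²·s⁴·A² except (B), which is kg⁻¹·m⁻²·s³·A².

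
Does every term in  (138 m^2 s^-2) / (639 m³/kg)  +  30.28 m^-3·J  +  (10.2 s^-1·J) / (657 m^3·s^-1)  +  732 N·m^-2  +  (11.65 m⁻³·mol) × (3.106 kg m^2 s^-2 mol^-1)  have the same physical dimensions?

Yes

Expand each in SI base units:
  (138 m^2 s^-2) / (639 m³/kg):  [m²·s⁻²] / [kg⁻¹·m³] = kg·m⁻¹·s⁻²
  30.28 m^-3·J:  J·m⁻³ = N·m·m⁻³ = kg·m⁻¹·s⁻²
  (10.2 s^-1·J) / (657 m^3·s^-1):  [kg·m²·s⁻³] / [m³·s⁻¹] = kg·m⁻¹·s⁻²
  732 N·m^-2:  N·m⁻² = kg·m·s⁻²·m⁻² = kg·m⁻¹·s⁻²
  (11.65 m⁻³·mol) × (3.106 kg m^2 s^-2 mol^-1):  [m⁻³·mol] · [kg·m²·s⁻²·mol⁻¹] = kg·m⁻¹·s⁻²
Every term reduces to kg·m⁻¹·s⁻².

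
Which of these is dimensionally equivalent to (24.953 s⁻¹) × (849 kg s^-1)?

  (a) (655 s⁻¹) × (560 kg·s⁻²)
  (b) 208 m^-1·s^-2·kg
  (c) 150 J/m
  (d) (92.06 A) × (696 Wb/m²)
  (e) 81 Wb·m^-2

(d)

Reference: [s⁻¹] · [kg·s⁻¹] = kg·s⁻².
Each option:
  (a) [s⁻¹] · [kg·s⁻²] = kg·s⁻³
  (b) kg·m⁻¹·s⁻²
  (c) J·m⁻¹ = N·m·m⁻¹ = kg·m·s⁻²
  (d) [A] · [kg·s⁻²·A⁻¹] = kg·s⁻²  ← same
  (e) Wb·m⁻² = V·s·m⁻² = kg·s⁻²·A⁻¹
Only (d) matches kg·s⁻².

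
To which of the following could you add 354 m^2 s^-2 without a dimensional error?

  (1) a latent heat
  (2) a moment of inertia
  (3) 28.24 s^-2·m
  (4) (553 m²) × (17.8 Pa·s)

Reference: m²·s⁻².
Each option:
  (1) [latent heat] = m²·s⁻²  ← same
  (2) [moment of inertia] = kg·m²
  (3) m·s⁻²
  (4) [m²] · [kg·m⁻¹·s⁻¹] = kg·m·s⁻¹
Only (1) matches m²·s⁻².

(1)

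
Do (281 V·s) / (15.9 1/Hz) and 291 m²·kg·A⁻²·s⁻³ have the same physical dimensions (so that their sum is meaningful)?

No

Work out the base dimensions of each:
  (281 V·s) / (15.9 1/Hz):  [kg·m²·s⁻²·A⁻¹] / [s] = kg·m²·s⁻³·A⁻¹
  291 m²·kg·A⁻²·s⁻³:  kg·m²·s⁻³·A⁻²
kg·m²·s⁻³·A⁻¹ ≠ kg·m²·s⁻³·A⁻², so they cannot be added.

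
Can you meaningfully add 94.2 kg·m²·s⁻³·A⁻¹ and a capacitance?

Work out the base dimensions of each:
  94.2 kg·m²·s⁻³·A⁻¹:  kg·m²·s⁻³·A⁻¹
  a capacitance:  [capacitance] = kg⁻¹·m⁻²·s⁴·A²
kg·m²·s⁻³·A⁻¹ ≠ kg⁻¹·m⁻²·s⁴·A², so they cannot be added.

No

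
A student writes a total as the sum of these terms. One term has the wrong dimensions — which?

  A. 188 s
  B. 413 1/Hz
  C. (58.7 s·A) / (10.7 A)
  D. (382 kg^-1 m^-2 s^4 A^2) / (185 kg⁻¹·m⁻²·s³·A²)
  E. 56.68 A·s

E.

Expand each in SI base units:
  A. s
  B. Hz⁻¹ = (s⁻¹)⁻¹ = s
  C. [s·A] / [A] = s
  D. [kg⁻¹·m⁻²·s⁴·A²] / [kg⁻¹·m⁻²·s³·A²] = s
  E. A·s = s·A
All reduce to s except E., which is s·A.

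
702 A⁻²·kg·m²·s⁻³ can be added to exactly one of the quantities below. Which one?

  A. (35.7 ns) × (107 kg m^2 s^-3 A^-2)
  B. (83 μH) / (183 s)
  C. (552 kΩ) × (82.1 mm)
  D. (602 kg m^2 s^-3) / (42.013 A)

B.

Reference: kg·m²·s⁻³·A⁻².
Each option:
  A. [s] · [kg·m²·s⁻³·A⁻²] = kg·m²·s⁻²·A⁻²
  B. [kg·m²·s⁻²·A⁻²] / [s] = kg·m²·s⁻³·A⁻²  ← same
  C. [kg·m²·s⁻³·A⁻²] · [m] = kg·m³·s⁻³·A⁻²
  D. [kg·m²·s⁻³] / [A] = kg·m²·s⁻³·A⁻¹
Only B. matches kg·m²·s⁻³·A⁻².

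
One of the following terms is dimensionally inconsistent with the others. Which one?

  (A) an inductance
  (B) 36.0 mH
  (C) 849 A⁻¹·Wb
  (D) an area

Expand each in SI base units:
  (A) [inductance] = kg·m²·s⁻²·A⁻²
  (B) H = V·s·A⁻¹ = kg·m²·s⁻²·A⁻²
  (C) Wb·A⁻¹ = V·s·A⁻¹ = kg·m²·s⁻²·A⁻²
  (D) [area] = m²
All reduce to kg·m²·s⁻²·A⁻² except (D), which is m².

(D)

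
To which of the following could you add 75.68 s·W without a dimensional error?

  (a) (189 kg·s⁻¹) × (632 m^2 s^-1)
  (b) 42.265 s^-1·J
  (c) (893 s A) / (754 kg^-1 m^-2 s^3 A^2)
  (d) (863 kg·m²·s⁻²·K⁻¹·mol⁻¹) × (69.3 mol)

Reference: W·s = J·s⁻¹·s = kg·m²·s⁻².
Each option:
  (a) [kg·s⁻¹] · [m²·s⁻¹] = kg·m²·s⁻²  ← same
  (b) J·s⁻¹ = N·m·s⁻¹ = kg·m²·s⁻³
  (c) [s·A] / [kg⁻¹·m⁻²·s³·A²] = kg·m²·s⁻²·A⁻¹
  (d) [kg·m²·s⁻²·K⁻¹·mol⁻¹] · [mol] = kg·m²·s⁻²·K⁻¹
Only (a) matches kg·m²·s⁻².

(a)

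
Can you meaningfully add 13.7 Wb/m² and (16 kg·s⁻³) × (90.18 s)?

No

Expand each in SI base units:
  13.7 Wb/m²:  Wb·m⁻² = V·s·m⁻² = kg·s⁻²·A⁻¹
  (16 kg·s⁻³) × (90.18 s):  [kg·s⁻³] · [s] = kg·s⁻²
kg·s⁻²·A⁻¹ ≠ kg·s⁻², so they cannot be added.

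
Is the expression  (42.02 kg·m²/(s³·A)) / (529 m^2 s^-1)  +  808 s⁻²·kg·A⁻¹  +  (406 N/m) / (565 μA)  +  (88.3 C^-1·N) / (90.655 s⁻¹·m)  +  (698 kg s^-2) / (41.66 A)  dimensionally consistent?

In SI base units:
  (42.02 kg·m²/(s³·A)) / (529 m^2 s^-1):  [kg·m²·s⁻³·A⁻¹] / [m²·s⁻¹] = kg·s⁻²·A⁻¹
  808 s⁻²·kg·A⁻¹:  kg·s⁻²·A⁻¹
  (406 N/m) / (565 μA):  [kg·s⁻²] / [A] = kg·s⁻²·A⁻¹
  (88.3 C^-1·N) / (90.655 s⁻¹·m):  [kg·m·s⁻³·A⁻¹] / [m·s⁻¹] = kg·s⁻²·A⁻¹
  (698 kg s^-2) / (41.66 A):  [kg·s⁻²] / [A] = kg·s⁻²·A⁻¹
Every term reduces to kg·s⁻²·A⁻¹.

Yes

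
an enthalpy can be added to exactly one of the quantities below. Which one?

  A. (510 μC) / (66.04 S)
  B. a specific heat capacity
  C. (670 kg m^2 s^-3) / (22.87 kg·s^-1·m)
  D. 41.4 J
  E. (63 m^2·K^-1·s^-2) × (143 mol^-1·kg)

Reference: [enthalpy] = kg·m²·s⁻².
Each option:
  A. [s·A] / [kg⁻¹·m⁻²·s³·A²] = kg·m²·s⁻²·A⁻¹
  B. [specific heat capacity] = m²·s⁻²·K⁻¹
  C. [kg·m²·s⁻³] / [kg·m·s⁻¹] = m·s⁻²
  D. J = N·m = kg·m²·s⁻²  ← same
  E. [m²·s⁻²·K⁻¹] · [kg·mol⁻¹] = kg·m²·s⁻²·K⁻¹·mol⁻¹
Only D. matches kg·m²·s⁻².

D.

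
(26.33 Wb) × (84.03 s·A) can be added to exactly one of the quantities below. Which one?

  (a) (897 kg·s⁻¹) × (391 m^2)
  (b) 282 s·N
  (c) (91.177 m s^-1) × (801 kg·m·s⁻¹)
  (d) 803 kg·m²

Reference: [kg·m²·s⁻²·A⁻¹] · [s·A] = kg·m²·s⁻¹.
Each option:
  (a) [kg·s⁻¹] · [m²] = kg·m²·s⁻¹  ← same
  (b) N·s = kg·m·s⁻²·s = kg·m·s⁻¹
  (c) [m·s⁻¹] · [kg·m·s⁻¹] = kg·m²·s⁻²
  (d) kg·m²
Only (a) matches kg·m²·s⁻¹.

(a)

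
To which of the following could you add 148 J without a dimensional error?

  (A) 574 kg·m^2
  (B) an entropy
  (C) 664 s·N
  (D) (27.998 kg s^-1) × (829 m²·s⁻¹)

(D)

Reference: J = N·m = kg·m²·s⁻².
Each option:
  (A) kg·m²
  (B) [entropy] = kg·m²·s⁻²·K⁻¹
  (C) N·s = kg·m·s⁻²·s = kg·m·s⁻¹
  (D) [kg·s⁻¹] · [m²·s⁻¹] = kg·m²·s⁻²  ← same
Only (D) matches kg·m²·s⁻².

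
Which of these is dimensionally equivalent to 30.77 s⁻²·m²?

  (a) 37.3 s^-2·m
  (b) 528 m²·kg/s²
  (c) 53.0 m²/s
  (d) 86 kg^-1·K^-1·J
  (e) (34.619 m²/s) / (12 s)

(e)

Reference: m²·s⁻².
Each option:
  (a) m·s⁻²
  (b) kg·m²·s⁻²
  (c) m²·s⁻¹
  (d) J·kg⁻¹·K⁻¹ = N·m·kg⁻¹·K⁻¹ = m²·s⁻²·K⁻¹
  (e) [m²·s⁻¹] / [s] = m²·s⁻²  ← same
Only (e) matches m²·s⁻².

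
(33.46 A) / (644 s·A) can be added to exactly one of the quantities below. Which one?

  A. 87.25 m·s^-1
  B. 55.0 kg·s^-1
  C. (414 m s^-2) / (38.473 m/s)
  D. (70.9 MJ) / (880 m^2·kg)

Reference: [A] / [s·A] = s⁻¹.
Each option:
  A. m·s⁻¹
  B. kg·s⁻¹
  C. [m·s⁻²] / [m·s⁻¹] = s⁻¹  ← same
  D. [kg·m²·s⁻²] / [kg·m²] = s⁻²
Only C. matches s⁻¹.

C.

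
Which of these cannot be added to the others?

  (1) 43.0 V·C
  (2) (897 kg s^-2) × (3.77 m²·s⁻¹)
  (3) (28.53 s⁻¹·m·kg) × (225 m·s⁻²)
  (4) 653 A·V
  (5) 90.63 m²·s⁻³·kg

(1)

Reduce each to base SI dimensions:
  (1) C·V = s·A·J·C⁻¹ = kg·m²·s⁻²
  (2) [kg·s⁻²] · [m²·s⁻¹] = kg·m²·s⁻³
  (3) [kg·m·s⁻¹] · [m·s⁻²] = kg·m²·s⁻³
  (4) V·A = J·C⁻¹·A = kg·m²·s⁻³
  (5) kg·m²·s⁻³
All reduce to kg·m²·s⁻³ except (1), which is kg·m²·s⁻².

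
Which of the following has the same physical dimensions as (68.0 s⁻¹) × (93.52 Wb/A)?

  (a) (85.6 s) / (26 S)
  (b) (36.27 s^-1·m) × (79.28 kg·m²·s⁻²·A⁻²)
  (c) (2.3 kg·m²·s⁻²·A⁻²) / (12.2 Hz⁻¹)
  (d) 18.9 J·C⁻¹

(c)

Reference: [s⁻¹] · [kg·m²·s⁻²·A⁻²] = kg·m²·s⁻³·A⁻².
Each option:
  (a) [s] / [kg⁻¹·m⁻²·s³·A²] = kg·m²·s⁻²·A⁻²
  (b) [m·s⁻¹] · [kg·m²·s⁻²·A⁻²] = kg·m³·s⁻³·A⁻²
  (c) [kg·m²·s⁻²·A⁻²] / [s] = kg·m²·s⁻³·A⁻²  ← same
  (d) J·C⁻¹ = N·m·(s·A)⁻¹ = kg·m²·s⁻³·A⁻¹
Only (c) matches kg·m²·s⁻³·A⁻².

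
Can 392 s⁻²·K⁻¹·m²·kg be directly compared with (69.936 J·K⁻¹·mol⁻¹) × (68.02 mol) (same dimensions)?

Yes

Dimensions:
  392 s⁻²·K⁻¹·m²·kg:  kg·m²·s⁻²·K⁻¹
  (69.936 J·K⁻¹·mol⁻¹) × (68.02 mol):  [kg·m²·s⁻²·K⁻¹·mol⁻¹] · [mol] = kg·m²·s⁻²·K⁻¹
Both are kg·m²·s⁻²·K⁻¹, so they have the same dimensions and can be added.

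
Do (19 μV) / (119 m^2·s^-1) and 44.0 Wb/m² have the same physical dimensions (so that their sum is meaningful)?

Yes

Work out the base dimensions of each:
  (19 μV) / (119 m^2·s^-1):  [kg·m²·s⁻³·A⁻¹] / [m²·s⁻¹] = kg·s⁻²·A⁻¹
  44.0 Wb/m²:  Wb·m⁻² = V·s·m⁻² = kg·s⁻²·A⁻¹
Both are kg·s⁻²·A⁻¹, so they have the same dimensions and can be added.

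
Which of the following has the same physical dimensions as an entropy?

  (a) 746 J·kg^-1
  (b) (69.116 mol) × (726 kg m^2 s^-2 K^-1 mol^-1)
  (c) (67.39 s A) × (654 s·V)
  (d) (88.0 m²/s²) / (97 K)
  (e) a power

Reference: [entropy] = kg·m²·s⁻²·K⁻¹.
Each option:
  (a) J·kg⁻¹ = N·m·kg⁻¹ = m²·s⁻²
  (b) [mol] · [kg·m²·s⁻²·K⁻¹·mol⁻¹] = kg·m²·s⁻²·K⁻¹  ← same
  (c) [s·A] · [kg·m²·s⁻²·A⁻¹] = kg·m²·s⁻¹
  (d) [m²·s⁻²] / [K] = m²·s⁻²·K⁻¹
  (e) [power] = kg·m²·s⁻³
Only (b) matches kg·m²·s⁻²·K⁻¹.

(b)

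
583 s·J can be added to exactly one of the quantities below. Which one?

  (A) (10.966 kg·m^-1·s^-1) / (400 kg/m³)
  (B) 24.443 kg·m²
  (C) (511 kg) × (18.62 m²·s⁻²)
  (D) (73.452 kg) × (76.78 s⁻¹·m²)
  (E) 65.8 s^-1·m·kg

(D)

Reference: J·s = N·m·s = kg·m²·s⁻¹.
Each option:
  (A) [kg·m⁻¹·s⁻¹] / [kg·m⁻³] = m²·s⁻¹
  (B) kg·m²
  (C) [kg] · [m²·s⁻²] = kg·m²·s⁻²
  (D) [kg] · [m²·s⁻¹] = kg·m²·s⁻¹  ← same
  (E) kg·m·s⁻¹
Only (D) matches kg·m²·s⁻¹.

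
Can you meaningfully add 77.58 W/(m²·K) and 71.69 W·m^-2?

No

Reduce each to base SI dimensions:
  77.58 W/(m²·K):  W·m⁻²·K⁻¹ = J·s⁻¹·m⁻²·K⁻¹ = kg·s⁻³·K⁻¹
  71.69 W·m^-2:  W·m⁻² = J·s⁻¹·m⁻² = kg·s⁻³
kg·s⁻³·K⁻¹ ≠ kg·s⁻³, so they cannot be added.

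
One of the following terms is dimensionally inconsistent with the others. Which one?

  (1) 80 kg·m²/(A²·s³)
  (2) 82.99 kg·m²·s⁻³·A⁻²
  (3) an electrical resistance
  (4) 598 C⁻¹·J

(4)

Reduce each to base SI dimensions:
  (1) kg·m²·s⁻³·A⁻²
  (2) kg·m²·s⁻³·A⁻²
  (3) [electrical resistance] = kg·m²·s⁻³·A⁻²
  (4) J·C⁻¹ = N·m·(s·A)⁻¹ = kg·m²·s⁻³·A⁻¹
All reduce to kg·m²·s⁻³·A⁻² except (4), which is kg·m²·s⁻³·A⁻¹.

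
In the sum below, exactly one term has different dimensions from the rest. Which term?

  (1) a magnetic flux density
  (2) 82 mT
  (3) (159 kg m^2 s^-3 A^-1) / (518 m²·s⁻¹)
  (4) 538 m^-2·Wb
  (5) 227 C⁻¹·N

In SI base units:
  (1) [magnetic flux density] = kg·s⁻²·A⁻¹
  (2) T = Wb·m⁻² = kg·s⁻²·A⁻¹
  (3) [kg·m²·s⁻³·A⁻¹] / [m²·s⁻¹] = kg·s⁻²·A⁻¹
  (4) Wb·m⁻² = V·s·m⁻² = kg·s⁻²·A⁻¹
  (5) N·C⁻¹ = kg·m·s⁻²·(s·A)⁻¹ = kg·m·s⁻³·A⁻¹
All reduce to kg·s⁻²·A⁻¹ except (5), which is kg·m·s⁻³·A⁻¹.

(5)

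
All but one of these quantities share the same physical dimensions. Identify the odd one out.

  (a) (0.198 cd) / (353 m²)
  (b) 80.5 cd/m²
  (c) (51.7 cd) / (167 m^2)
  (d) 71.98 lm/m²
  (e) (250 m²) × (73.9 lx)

(e)

Work out the base dimensions of each:
  (a) [cd] / [m²] = m⁻²·cd
  (b) cd·m⁻² = m⁻²·cd
  (c) [cd] / [m²] = m⁻²·cd
  (d) lm·m⁻² = cd·m⁻² = m⁻²·cd
  (e) [m²] · [m⁻²·cd] = cd
All reduce to m⁻²·cd except (e), which is cd.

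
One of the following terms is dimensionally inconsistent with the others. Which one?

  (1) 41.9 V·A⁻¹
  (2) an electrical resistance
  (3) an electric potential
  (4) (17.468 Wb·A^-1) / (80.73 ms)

(3)

In SI base units:
  (1) V·A⁻¹ = J·C⁻¹·A⁻¹ = kg·m²·s⁻³·A⁻²
  (2) [electrical resistance] = kg·m²·s⁻³·A⁻²
  (3) [electric potential] = kg·m²·s⁻³·A⁻¹
  (4) [kg·m²·s⁻²·A⁻²] / [s] = kg·m²·s⁻³·A⁻²
All reduce to kg·m²·s⁻³·A⁻² except (3), which is kg·m²·s⁻³·A⁻¹.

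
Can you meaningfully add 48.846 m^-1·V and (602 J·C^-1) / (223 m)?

Yes

Expand each in SI base units:
  48.846 m^-1·V:  V·m⁻¹ = J·C⁻¹·m⁻¹ = kg·m·s⁻³·A⁻¹
  (602 J·C^-1) / (223 m):  [kg·m²·s⁻³·A⁻¹] / [m] = kg·m·s⁻³·A⁻¹
Both are kg·m·s⁻³·A⁻¹, so they have the same dimensions and can be added.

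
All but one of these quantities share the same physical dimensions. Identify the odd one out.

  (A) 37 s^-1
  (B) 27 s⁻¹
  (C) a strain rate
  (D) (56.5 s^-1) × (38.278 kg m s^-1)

Work out the base dimensions of each:
  (A) s⁻¹
  (B) s⁻¹
  (C) [strain rate] = s⁻¹
  (D) [s⁻¹] · [kg·m·s⁻¹] = kg·m·s⁻²
All reduce to s⁻¹ except (D), which is kg·m·s⁻².

(D)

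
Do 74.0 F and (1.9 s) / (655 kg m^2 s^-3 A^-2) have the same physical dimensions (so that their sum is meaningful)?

Yes

In SI base units:
  74.0 F:  F = C·V⁻¹ = kg⁻¹·m⁻²·s⁴·A²
  (1.9 s) / (655 kg m^2 s^-3 A^-2):  [s] / [kg·m²·s⁻³·A⁻²] = kg⁻¹·m⁻²·s⁴·A²
Both are kg⁻¹·m⁻²·s⁴·A², so they have the same dimensions and can be added.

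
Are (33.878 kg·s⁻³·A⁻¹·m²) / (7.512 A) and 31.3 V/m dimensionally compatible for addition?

No

In SI base units:
  (33.878 kg·s⁻³·A⁻¹·m²) / (7.512 A):  [kg·m²·s⁻³·A⁻¹] / [A] = kg·m²·s⁻³·A⁻²
  31.3 V/m:  V·m⁻¹ = J·C⁻¹·m⁻¹ = kg·m·s⁻³·A⁻¹
kg·m²·s⁻³·A⁻² ≠ kg·m·s⁻³·A⁻¹, so they cannot be added.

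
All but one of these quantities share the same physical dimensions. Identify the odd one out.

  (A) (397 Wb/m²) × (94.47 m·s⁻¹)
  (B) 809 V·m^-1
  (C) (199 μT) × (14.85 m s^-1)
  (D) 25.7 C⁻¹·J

Work out the base dimensions of each:
  (A) [kg·s⁻²·A⁻¹] · [m·s⁻¹] = kg·m·s⁻³·A⁻¹
  (B) V·m⁻¹ = J·C⁻¹·m⁻¹ = kg·m·s⁻³·A⁻¹
  (C) [kg·s⁻²·A⁻¹] · [m·s⁻¹] = kg·m·s⁻³·A⁻¹
  (D) J·C⁻¹ = N·m·(s·A)⁻¹ = kg·m²·s⁻³·A⁻¹
All reduce to kg·m·s⁻³·A⁻¹ except (D), which is kg·m²·s⁻³·A⁻¹.

(D)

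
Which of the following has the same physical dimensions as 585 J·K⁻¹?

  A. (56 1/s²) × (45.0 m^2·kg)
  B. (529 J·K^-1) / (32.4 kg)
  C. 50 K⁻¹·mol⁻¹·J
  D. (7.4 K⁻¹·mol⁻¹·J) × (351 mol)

Reference: J·K⁻¹ = N·m·K⁻¹ = kg·m²·s⁻²·K⁻¹.
Each option:
  A. [s⁻²] · [kg·m²] = kg·m²·s⁻²
  B. [kg·m²·s⁻²·K⁻¹] / [kg] = m²·s⁻²·K⁻¹
  C. J·mol⁻¹·K⁻¹ = N·m·mol⁻¹·K⁻¹ = kg·m²·s⁻²·K⁻¹·mol⁻¹
  D. [kg·m²·s⁻²·K⁻¹·mol⁻¹] · [mol] = kg·m²·s⁻²·K⁻¹  ← same
Only D. matches kg·m²·s⁻²·K⁻¹.

D.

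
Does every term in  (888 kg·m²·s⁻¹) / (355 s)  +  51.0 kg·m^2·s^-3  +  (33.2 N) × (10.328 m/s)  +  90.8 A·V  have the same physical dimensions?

Dimensions:
  (888 kg·m²·s⁻¹) / (355 s):  [kg·m²·s⁻¹] / [s] = kg·m²·s⁻²
  51.0 kg·m^2·s^-3:  kg·m²·s⁻³
  (33.2 N) × (10.328 m/s):  [kg·m·s⁻²] · [m·s⁻¹] = kg·m²·s⁻³
  90.8 A·V:  V·A = J·C⁻¹·A = kg·m²·s⁻³
The terms do not share a single dimension (kg·m²·s⁻² vs kg·m²·s⁻³).

No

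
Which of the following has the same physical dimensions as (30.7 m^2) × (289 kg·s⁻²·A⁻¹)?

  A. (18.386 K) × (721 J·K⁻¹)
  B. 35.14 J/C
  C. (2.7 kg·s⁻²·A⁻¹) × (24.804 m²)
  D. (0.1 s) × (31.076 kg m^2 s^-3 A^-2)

C.

Reference: [m²] · [kg·s⁻²·A⁻¹] = kg·m²·s⁻²·A⁻¹.
Each option:
  A. [K] · [kg·m²·s⁻²·K⁻¹] = kg·m²·s⁻²
  B. J·C⁻¹ = N·m·(s·A)⁻¹ = kg·m²·s⁻³·A⁻¹
  C. [kg·s⁻²·A⁻¹] · [m²] = kg·m²·s⁻²·A⁻¹  ← same
  D. [s] · [kg·m²·s⁻³·A⁻²] = kg·m²·s⁻²·A⁻²
Only C. matches kg·m²·s⁻²·A⁻¹.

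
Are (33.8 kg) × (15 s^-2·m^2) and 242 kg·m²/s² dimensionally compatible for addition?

Work out the base dimensions of each:
  (33.8 kg) × (15 s^-2·m^2):  [kg] · [m²·s⁻²] = kg·m²·s⁻²
  242 kg·m²/s²:  kg·m²·s⁻²
Both are kg·m²·s⁻², so they have the same dimensions and can be added.

Yes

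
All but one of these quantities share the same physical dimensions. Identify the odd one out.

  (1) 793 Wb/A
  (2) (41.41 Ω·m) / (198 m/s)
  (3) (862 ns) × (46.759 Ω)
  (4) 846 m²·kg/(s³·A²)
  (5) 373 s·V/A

(4)

In SI base units:
  (1) Wb·A⁻¹ = V·s·A⁻¹ = kg·m²·s⁻²·A⁻²
  (2) [kg·m³·s⁻³·A⁻²] / [m·s⁻¹] = kg·m²·s⁻²·A⁻²
  (3) [s] · [kg·m²·s⁻³·A⁻²] = kg·m²·s⁻²·A⁻²
  (4) kg·m²·s⁻³·A⁻²
  (5) V·s·A⁻¹ = J·C⁻¹·s·A⁻¹ = kg·m²·s⁻²·A⁻²
All reduce to kg·m²·s⁻²·A⁻² except (4), which is kg·m²·s⁻³·A⁻².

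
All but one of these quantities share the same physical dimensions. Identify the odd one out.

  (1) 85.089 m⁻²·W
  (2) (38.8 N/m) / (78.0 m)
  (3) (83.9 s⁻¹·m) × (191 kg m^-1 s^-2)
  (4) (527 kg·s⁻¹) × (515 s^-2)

In SI base units:
  (1) W·m⁻² = J·s⁻¹·m⁻² = kg·s⁻³
  (2) [kg·s⁻²] / [m] = kg·m⁻¹·s⁻²
  (3) [m·s⁻¹] · [kg·m⁻¹·s⁻²] = kg·s⁻³
  (4) [kg·s⁻¹] · [s⁻²] = kg·s⁻³
All reduce to kg·s⁻³ except (2), which is kg·m⁻¹·s⁻².

(2)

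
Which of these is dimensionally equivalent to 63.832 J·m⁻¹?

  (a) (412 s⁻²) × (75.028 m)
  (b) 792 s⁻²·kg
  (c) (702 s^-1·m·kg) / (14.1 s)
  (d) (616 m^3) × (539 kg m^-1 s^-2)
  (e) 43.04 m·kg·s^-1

(c)

Reference: J·m⁻¹ = N·m·m⁻¹ = kg·m·s⁻².
Each option:
  (a) [s⁻²] · [m] = m·s⁻²
  (b) kg·s⁻²
  (c) [kg·m·s⁻¹] / [s] = kg·m·s⁻²  ← same
  (d) [m³] · [kg·m⁻¹·s⁻²] = kg·m²·s⁻²
  (e) kg·m·s⁻¹
Only (c) matches kg·m·s⁻².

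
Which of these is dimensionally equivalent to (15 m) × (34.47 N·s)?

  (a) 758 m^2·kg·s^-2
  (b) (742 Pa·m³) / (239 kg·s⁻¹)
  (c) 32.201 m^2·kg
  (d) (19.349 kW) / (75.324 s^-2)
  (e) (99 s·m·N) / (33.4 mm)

Reference: [m] · [kg·m·s⁻¹] = kg·m²·s⁻¹.
Each option:
  (a) kg·m²·s⁻²
  (b) [kg·m²·s⁻²] / [kg·s⁻¹] = m²·s⁻¹
  (c) kg·m²
  (d) [kg·m²·s⁻³] / [s⁻²] = kg·m²·s⁻¹  ← same
  (e) [kg·m²·s⁻¹] / [m] = kg·m·s⁻¹
Only (d) matches kg·m²·s⁻¹.

(d)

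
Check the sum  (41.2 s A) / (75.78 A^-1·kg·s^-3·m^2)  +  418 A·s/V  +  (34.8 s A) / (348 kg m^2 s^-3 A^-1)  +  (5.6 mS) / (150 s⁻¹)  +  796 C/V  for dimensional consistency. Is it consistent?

Expand each in SI base units:
  (41.2 s A) / (75.78 A^-1·kg·s^-3·m^2):  [s·A] / [kg·m²·s⁻³·A⁻¹] = kg⁻¹·m⁻²·s⁴·A²
  418 A·s/V:  A·s·V⁻¹ = A·s·(J·C⁻¹)⁻¹ = kg⁻¹·m⁻²·s⁴·A²
  (34.8 s A) / (348 kg m^2 s^-3 A^-1):  [s·A] / [kg·m²·s⁻³·A⁻¹] = kg⁻¹·m⁻²·s⁴·A²
  (5.6 mS) / (150 s⁻¹):  [kg⁻¹·m⁻²·s³·A²] / [s⁻¹] = kg⁻¹·m⁻²·s⁴·A²
  796 C/V:  C·V⁻¹ = s·A·(J·C⁻¹)⁻¹ = kg⁻¹·m⁻²·s⁴·A²
Every term reduces to kg⁻¹·m⁻²·s⁴·A².

Yes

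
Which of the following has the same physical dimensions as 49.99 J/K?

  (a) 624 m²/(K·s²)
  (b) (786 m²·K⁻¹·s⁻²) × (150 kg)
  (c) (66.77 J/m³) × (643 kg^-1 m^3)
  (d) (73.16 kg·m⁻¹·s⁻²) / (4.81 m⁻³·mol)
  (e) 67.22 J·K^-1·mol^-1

(b)

Reference: J·K⁻¹ = N·m·K⁻¹ = kg·m²·s⁻²·K⁻¹.
Each option:
  (a) m²·s⁻²·K⁻¹
  (b) [m²·s⁻²·K⁻¹] · [kg] = kg·m²·s⁻²·K⁻¹  ← same
  (c) [kg·m⁻¹·s⁻²] · [kg⁻¹·m³] = m²·s⁻²
  (d) [kg·m⁻¹·s⁻²] / [m⁻³·mol] = kg·m²·s⁻²·mol⁻¹
  (e) J·mol⁻¹·K⁻¹ = N·m·mol⁻¹·K⁻¹ = kg·m²·s⁻²·K⁻¹·mol⁻¹
Only (b) matches kg·m²·s⁻²·K⁻¹.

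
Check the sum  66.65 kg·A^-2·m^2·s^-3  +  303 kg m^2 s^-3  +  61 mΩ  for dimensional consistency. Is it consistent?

Reduce each to base SI dimensions:
  66.65 kg·A^-2·m^2·s^-3:  kg·m²·s⁻³·A⁻²
  303 kg m^2 s^-3:  kg·m²·s⁻³
  61 mΩ:  Ω = V·A⁻¹ = kg·m²·s⁻³·A⁻²
The terms do not share a single dimension (kg·m²·s⁻³ vs kg·m²·s⁻³·A⁻²).

No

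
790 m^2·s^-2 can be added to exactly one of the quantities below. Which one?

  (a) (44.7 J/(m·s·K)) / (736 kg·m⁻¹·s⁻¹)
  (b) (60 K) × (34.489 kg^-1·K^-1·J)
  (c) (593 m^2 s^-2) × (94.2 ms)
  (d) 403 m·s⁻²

(b)

Reference: m²·s⁻².
Each option:
  (a) [kg·m·s⁻³·K⁻¹] / [kg·m⁻¹·s⁻¹] = m²·s⁻²·K⁻¹
  (b) [K] · [m²·s⁻²·K⁻¹] = m²·s⁻²  ← same
  (c) [m²·s⁻²] · [s] = m²·s⁻¹
  (d) m·s⁻²
Only (b) matches m²·s⁻².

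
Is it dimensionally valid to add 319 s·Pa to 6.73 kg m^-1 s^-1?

Yes

Dimensions:
  319 s·Pa:  Pa·s = N·m⁻²·s = kg·m⁻¹·s⁻¹
  6.73 kg m^-1 s^-1:  kg·m⁻¹·s⁻¹
Both are kg·m⁻¹·s⁻¹, so they have the same dimensions and can be added.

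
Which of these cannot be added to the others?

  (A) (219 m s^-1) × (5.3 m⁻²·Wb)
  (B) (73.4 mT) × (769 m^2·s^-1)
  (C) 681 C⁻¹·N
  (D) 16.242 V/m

(B)

Work out the base dimensions of each:
  (A) [m·s⁻¹] · [kg·s⁻²·A⁻¹] = kg·m·s⁻³·A⁻¹
  (B) [kg·s⁻²·A⁻¹] · [m²·s⁻¹] = kg·m²·s⁻³·A⁻¹
  (C) N·C⁻¹ = kg·m·s⁻²·(s·A)⁻¹ = kg·m·s⁻³·A⁻¹
  (D) V·m⁻¹ = J·C⁻¹·m⁻¹ = kg·m·s⁻³·A⁻¹
All reduce to kg·m·s⁻³·A⁻¹ except (B), which is kg·m²·s⁻³·A⁻¹.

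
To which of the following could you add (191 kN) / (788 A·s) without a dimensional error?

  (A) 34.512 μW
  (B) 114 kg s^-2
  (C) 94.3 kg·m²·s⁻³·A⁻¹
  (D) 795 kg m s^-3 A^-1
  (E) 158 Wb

Reference: [kg·m·s⁻²] / [s·A] = kg·m·s⁻³·A⁻¹.
Each option:
  (A) W = J·s⁻¹ = kg·m²·s⁻³
  (B) kg·s⁻²
  (C) kg·m²·s⁻³·A⁻¹
  (D) kg·m·s⁻³·A⁻¹  ← same
  (E) Wb = V·s = kg·m²·s⁻²·A⁻¹
Only (D) matches kg·m·s⁻³·A⁻¹.

(D)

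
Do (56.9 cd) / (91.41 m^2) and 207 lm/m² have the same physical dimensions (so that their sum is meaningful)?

Yes

Dimensions:
  (56.9 cd) / (91.41 m^2):  [cd] / [m²] = m⁻²·cd
  207 lm/m²:  lm·m⁻² = cd·m⁻² = m⁻²·cd
Both are m⁻²·cd, so they have the same dimensions and can be added.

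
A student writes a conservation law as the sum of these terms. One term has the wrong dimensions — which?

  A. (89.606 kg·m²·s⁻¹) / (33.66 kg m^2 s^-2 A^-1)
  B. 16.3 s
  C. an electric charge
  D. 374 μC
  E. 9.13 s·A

In SI base units:
  A. [kg·m²·s⁻¹] / [kg·m²·s⁻²·A⁻¹] = s·A
  B. s
  C. [electric charge] = s·A
  D. C = s·A
  E. A·s = s·A
All reduce to s·A except B., which is s.

B.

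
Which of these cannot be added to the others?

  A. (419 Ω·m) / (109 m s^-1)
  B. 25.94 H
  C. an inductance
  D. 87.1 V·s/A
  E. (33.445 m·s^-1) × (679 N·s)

Work out the base dimensions of each:
  A. [kg·m³·s⁻³·A⁻²] / [m·s⁻¹] = kg·m²·s⁻²·A⁻²
  B. H = V·s·A⁻¹ = kg·m²·s⁻²·A⁻²
  C. [inductance] = kg·m²·s⁻²·A⁻²
  D. V·s·A⁻¹ = J·C⁻¹·s·A⁻¹ = kg·m²·s⁻²·A⁻²
  E. [m·s⁻¹] · [kg·m·s⁻¹] = kg·m²·s⁻²
All reduce to kg·m²·s⁻²·A⁻² except E., which is kg·m²·s⁻².

E.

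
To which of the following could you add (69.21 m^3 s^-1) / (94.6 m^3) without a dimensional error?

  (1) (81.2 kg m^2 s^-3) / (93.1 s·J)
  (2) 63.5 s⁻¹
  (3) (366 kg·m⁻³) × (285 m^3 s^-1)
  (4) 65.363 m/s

(2)

Reference: [m³·s⁻¹] / [m³] = s⁻¹.
Each option:
  (1) [kg·m²·s⁻³] / [kg·m²·s⁻¹] = s⁻²
  (2) s⁻¹  ← same
  (3) [kg·m⁻³] · [m³·s⁻¹] = kg·s⁻¹
  (4) m·s⁻¹
Only (2) matches s⁻¹.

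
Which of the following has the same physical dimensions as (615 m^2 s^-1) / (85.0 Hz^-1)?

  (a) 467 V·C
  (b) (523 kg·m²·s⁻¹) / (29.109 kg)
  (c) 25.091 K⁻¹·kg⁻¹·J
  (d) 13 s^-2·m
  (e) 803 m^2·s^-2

(e)

Reference: [m²·s⁻¹] / [s] = m²·s⁻².
Each option:
  (a) C·V = s·A·J·C⁻¹ = kg·m²·s⁻²
  (b) [kg·m²·s⁻¹] / [kg] = m²·s⁻¹
  (c) J·kg⁻¹·K⁻¹ = N·m·kg⁻¹·K⁻¹ = m²·s⁻²·K⁻¹
  (d) m·s⁻²
  (e) m²·s⁻²  ← same
Only (e) matches m²·s⁻².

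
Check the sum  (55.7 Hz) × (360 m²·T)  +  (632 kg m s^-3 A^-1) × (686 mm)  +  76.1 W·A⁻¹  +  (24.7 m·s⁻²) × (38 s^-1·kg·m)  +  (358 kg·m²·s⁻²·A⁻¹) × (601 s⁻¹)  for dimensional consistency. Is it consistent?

Expand each in SI base units:
  (55.7 Hz) × (360 m²·T):  [s⁻¹] · [kg·m²·s⁻²·A⁻¹] = kg·m²·s⁻³·A⁻¹
  (632 kg m s^-3 A^-1) × (686 mm):  [kg·m·s⁻³·A⁻¹] · [m] = kg·m²·s⁻³·A⁻¹
  76.1 W·A⁻¹:  W·A⁻¹ = J·s⁻¹·A⁻¹ = kg·m²·s⁻³·A⁻¹
  (24.7 m·s⁻²) × (38 s^-1·kg·m):  [m·s⁻²] · [kg·m·s⁻¹] = kg·m²·s⁻³
  (358 kg·m²·s⁻²·A⁻¹) × (601 s⁻¹):  [kg·m²·s⁻²·A⁻¹] · [s⁻¹] = kg·m²·s⁻³·A⁻¹
The terms do not share a single dimension (kg·m²·s⁻³ vs kg·m²·s⁻³·A⁻¹).

No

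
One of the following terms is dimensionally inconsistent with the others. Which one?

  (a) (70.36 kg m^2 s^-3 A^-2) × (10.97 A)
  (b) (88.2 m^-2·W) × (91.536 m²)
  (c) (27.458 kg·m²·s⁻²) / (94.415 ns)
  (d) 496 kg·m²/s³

Work out the base dimensions of each:
  (a) [kg·m²·s⁻³·A⁻²] · [A] = kg·m²·s⁻³·A⁻¹
  (b) [kg·s⁻³] · [m²] = kg·m²·s⁻³
  (c) [kg·m²·s⁻²] / [s] = kg·m²·s⁻³
  (d) kg·m²·s⁻³
All reduce to kg·m²·s⁻³ except (a), which is kg·m²·s⁻³·A⁻¹.

(a)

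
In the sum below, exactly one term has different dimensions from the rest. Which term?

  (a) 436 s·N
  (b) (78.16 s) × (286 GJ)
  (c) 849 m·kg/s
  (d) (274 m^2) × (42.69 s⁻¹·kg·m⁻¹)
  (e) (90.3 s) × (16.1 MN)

Reduce each to base SI dimensions:
  (a) N·s = kg·m·s⁻²·s = kg·m·s⁻¹
  (b) [s] · [kg·m²·s⁻²] = kg·m²·s⁻¹
  (c) kg·m·s⁻¹
  (d) [m²] · [kg·m⁻¹·s⁻¹] = kg·m·s⁻¹
  (e) [s] · [kg·m·s⁻²] = kg·m·s⁻¹
All reduce to kg·m·s⁻¹ except (b), which is kg·m²·s⁻¹.

(b)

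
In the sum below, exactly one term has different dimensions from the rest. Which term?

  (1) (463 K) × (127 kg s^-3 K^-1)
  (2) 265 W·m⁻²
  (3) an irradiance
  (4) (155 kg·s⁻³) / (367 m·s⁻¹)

(4)

In SI base units:
  (1) [K] · [kg·s⁻³·K⁻¹] = kg·s⁻³
  (2) W·m⁻² = J·s⁻¹·m⁻² = kg·s⁻³
  (3) [irradiance] = kg·s⁻³
  (4) [kg·s⁻³] / [m·s⁻¹] = kg·m⁻¹·s⁻²
All reduce to kg·s⁻³ except (4), which is kg·m⁻¹·s⁻².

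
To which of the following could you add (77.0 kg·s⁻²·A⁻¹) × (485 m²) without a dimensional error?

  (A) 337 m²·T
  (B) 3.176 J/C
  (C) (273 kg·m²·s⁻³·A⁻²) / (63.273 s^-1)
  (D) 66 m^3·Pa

(A)

Reference: [kg·s⁻²·A⁻¹] · [m²] = kg·m²·s⁻²·A⁻¹.
Each option:
  (A) T·m² = Wb·m⁻²·m² = kg·m²·s⁻²·A⁻¹  ← same
  (B) J·C⁻¹ = N·m·(s·A)⁻¹ = kg·m²·s⁻³·A⁻¹
  (C) [kg·m²·s⁻³·A⁻²] / [s⁻¹] = kg·m²·s⁻²·A⁻²
  (D) Pa·m³ = N·m⁻²·m³ = kg·m²·s⁻²
Only (A) matches kg·m²·s⁻²·A⁻¹.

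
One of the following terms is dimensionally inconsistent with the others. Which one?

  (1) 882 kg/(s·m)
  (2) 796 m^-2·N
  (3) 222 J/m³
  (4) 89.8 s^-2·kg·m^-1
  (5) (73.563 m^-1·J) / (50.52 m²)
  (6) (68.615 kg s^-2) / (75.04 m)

Dimensions:
  (1) kg·m⁻¹·s⁻¹
  (2) N·m⁻² = kg·m·s⁻²·m⁻² = kg·m⁻¹·s⁻²
  (3) J·m⁻³ = N·m·m⁻³ = kg·m⁻¹·s⁻²
  (4) kg·m⁻¹·s⁻²
  (5) [kg·m·s⁻²] / [m²] = kg·m⁻¹·s⁻²
  (6) [kg·s⁻²] / [m] = kg·m⁻¹·s⁻²
All reduce to kg·m⁻¹·s⁻² except (1), which is kg·m⁻¹·s⁻¹.

(1)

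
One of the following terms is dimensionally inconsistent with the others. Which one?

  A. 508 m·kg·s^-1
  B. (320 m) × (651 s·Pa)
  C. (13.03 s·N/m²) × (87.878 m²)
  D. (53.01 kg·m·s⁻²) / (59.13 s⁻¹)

B.

In SI base units:
  A. kg·m·s⁻¹
  B. [m] · [kg·m⁻¹·s⁻¹] = kg·s⁻¹
  C. [kg·m⁻¹·s⁻¹] · [m²] = kg·m·s⁻¹
  D. [kg·m·s⁻²] / [s⁻¹] = kg·m·s⁻¹
All reduce to kg·m·s⁻¹ except B., which is kg·s⁻¹.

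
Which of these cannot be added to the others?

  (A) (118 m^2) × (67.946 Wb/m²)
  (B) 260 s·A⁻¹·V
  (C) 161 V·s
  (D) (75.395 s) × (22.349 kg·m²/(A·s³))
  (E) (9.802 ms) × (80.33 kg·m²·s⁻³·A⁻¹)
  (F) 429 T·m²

(B)

Expand each in SI base units:
  (A) [m²] · [kg·s⁻²·A⁻¹] = kg·m²·s⁻²·A⁻¹
  (B) V·s·A⁻¹ = J·C⁻¹·s·A⁻¹ = kg·m²·s⁻²·A⁻²
  (C) V·s = J·C⁻¹·s = kg·m²·s⁻²·A⁻¹
  (D) [s] · [kg·m²·s⁻³·A⁻¹] = kg·m²·s⁻²·A⁻¹
  (E) [s] · [kg·m²·s⁻³·A⁻¹] = kg·m²·s⁻²·A⁻¹
  (F) T·m² = Wb·m⁻²·m² = kg·m²·s⁻²·A⁻¹
All reduce to kg·m²·s⁻²·A⁻¹ except (B), which is kg·m²·s⁻²·A⁻².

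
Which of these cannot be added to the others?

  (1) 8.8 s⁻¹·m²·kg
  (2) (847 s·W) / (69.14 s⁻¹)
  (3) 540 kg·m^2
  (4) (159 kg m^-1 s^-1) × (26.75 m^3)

In SI base units:
  (1) kg·m²·s⁻¹
  (2) [kg·m²·s⁻²] / [s⁻¹] = kg·m²·s⁻¹
  (3) kg·m²
  (4) [kg·m⁻¹·s⁻¹] · [m³] = kg·m²·s⁻¹
All reduce to kg·m²·s⁻¹ except (3), which is kg·m².

(3)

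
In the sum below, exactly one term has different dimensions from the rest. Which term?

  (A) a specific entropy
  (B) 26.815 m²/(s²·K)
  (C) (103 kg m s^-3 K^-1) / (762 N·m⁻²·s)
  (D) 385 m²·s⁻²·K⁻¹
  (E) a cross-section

(E)

Dimensions:
  (A) [specific entropy] = m²·s⁻²·K⁻¹
  (B) m²·s⁻²·K⁻¹
  (C) [kg·m·s⁻³·K⁻¹] / [kg·m⁻¹·s⁻¹] = m²·s⁻²·K⁻¹
  (D) m²·s⁻²·K⁻¹
  (E) [cross-section] = m²
All reduce to m²·s⁻²·K⁻¹ except (E), which is m².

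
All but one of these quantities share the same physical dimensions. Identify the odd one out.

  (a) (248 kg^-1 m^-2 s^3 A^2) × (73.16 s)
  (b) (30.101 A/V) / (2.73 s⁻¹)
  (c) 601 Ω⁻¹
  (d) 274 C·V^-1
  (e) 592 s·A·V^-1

(c)

Dimensions:
  (a) [kg⁻¹·m⁻²·s³·A²] · [s] = kg⁻¹·m⁻²·s⁴·A²
  (b) [kg⁻¹·m⁻²·s³·A²] / [s⁻¹] = kg⁻¹·m⁻²·s⁴·A²
  (c) Ω⁻¹ = (V·A⁻¹)⁻¹ = kg⁻¹·m⁻²·s³·A²
  (d) C·V⁻¹ = s·A·(J·C⁻¹)⁻¹ = kg⁻¹·m⁻²·s⁴·A²
  (e) A·s·V⁻¹ = A·s·(J·C⁻¹)⁻¹ = kg⁻¹·m⁻²·s⁴·A²
All reduce to kg⁻¹·m⁻²·s⁴·A² except (c), which is kg⁻¹·m⁻²·s³·A².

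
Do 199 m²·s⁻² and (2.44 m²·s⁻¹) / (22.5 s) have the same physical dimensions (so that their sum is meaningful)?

Work out the base dimensions of each:
  199 m²·s⁻²:  m²·s⁻²
  (2.44 m²·s⁻¹) / (22.5 s):  [m²·s⁻¹] / [s] = m²·s⁻²
Both are m²·s⁻², so they have the same dimensions and can be added.

Yes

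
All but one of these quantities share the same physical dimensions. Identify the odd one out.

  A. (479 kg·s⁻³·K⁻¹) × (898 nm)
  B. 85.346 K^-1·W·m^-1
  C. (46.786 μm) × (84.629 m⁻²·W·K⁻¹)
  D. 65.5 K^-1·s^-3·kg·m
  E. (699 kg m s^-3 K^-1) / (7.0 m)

E.

In SI base units:
  A. [kg·s⁻³·K⁻¹] · [m] = kg·m·s⁻³·K⁻¹
  B. W·m⁻¹·K⁻¹ = J·s⁻¹·m⁻¹·K⁻¹ = kg·m·s⁻³·K⁻¹
  C. [m] · [kg·s⁻³·K⁻¹] = kg·m·s⁻³·K⁻¹
  D. kg·m·s⁻³·K⁻¹
  E. [kg·m·s⁻³·K⁻¹] / [m] = kg·s⁻³·K⁻¹
All reduce to kg·m·s⁻³·K⁻¹ except E., which is kg·s⁻³·K⁻¹.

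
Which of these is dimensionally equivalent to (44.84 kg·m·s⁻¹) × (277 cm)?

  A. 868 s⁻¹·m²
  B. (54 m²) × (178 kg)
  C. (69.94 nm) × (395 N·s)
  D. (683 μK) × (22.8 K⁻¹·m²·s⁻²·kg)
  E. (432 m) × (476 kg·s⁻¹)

C.

Reference: [kg·m·s⁻¹] · [m] = kg·m²·s⁻¹.
Each option:
  A. m²·s⁻¹
  B. [m²] · [kg] = kg·m²
  C. [m] · [kg·m·s⁻¹] = kg·m²·s⁻¹  ← same
  D. [K] · [kg·m²·s⁻²·K⁻¹] = kg·m²·s⁻²
  E. [m] · [kg·s⁻¹] = kg·m·s⁻¹
Only C. matches kg·m²·s⁻¹.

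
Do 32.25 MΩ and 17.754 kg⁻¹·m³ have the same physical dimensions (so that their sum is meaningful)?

No

Reduce each to base SI dimensions:
  32.25 MΩ:  Ω = V·A⁻¹ = kg·m²·s⁻³·A⁻²
  17.754 kg⁻¹·m³:  kg⁻¹·m³
kg·m²·s⁻³·A⁻² ≠ kg⁻¹·m³, so they cannot be added.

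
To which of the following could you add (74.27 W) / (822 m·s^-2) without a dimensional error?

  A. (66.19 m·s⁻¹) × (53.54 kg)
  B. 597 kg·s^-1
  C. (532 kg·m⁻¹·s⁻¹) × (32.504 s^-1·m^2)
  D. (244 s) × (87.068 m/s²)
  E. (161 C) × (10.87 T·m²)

Reference: [kg·m²·s⁻³] / [m·s⁻²] = kg·m·s⁻¹.
Each option:
  A. [m·s⁻¹] · [kg] = kg·m·s⁻¹  ← same
  B. kg·s⁻¹
  C. [kg·m⁻¹·s⁻¹] · [m²·s⁻¹] = kg·m·s⁻²
  D. [s] · [m·s⁻²] = m·s⁻¹
  E. [s·A] · [kg·m²·s⁻²·A⁻¹] = kg·m²·s⁻¹
Only A. matches kg·m·s⁻¹.

A.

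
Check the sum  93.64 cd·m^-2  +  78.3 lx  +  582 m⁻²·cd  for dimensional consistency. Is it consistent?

Yes

Reduce each to base SI dimensions:
  93.64 cd·m^-2:  cd·m⁻² = m⁻²·cd
  78.3 lx:  lx = lm·m⁻² = m⁻²·cd
  582 m⁻²·cd:  m⁻²·cd
Every term reduces to m⁻²·cd.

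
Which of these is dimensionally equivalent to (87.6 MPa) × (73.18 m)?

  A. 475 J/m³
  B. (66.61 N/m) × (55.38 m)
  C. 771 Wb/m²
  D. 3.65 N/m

D.

Reference: [kg·m⁻¹·s⁻²] · [m] = kg·s⁻².
Each option:
  A. J·m⁻³ = N·m·m⁻³ = kg·m⁻¹·s⁻²
  B. [kg·s⁻²] · [m] = kg·m·s⁻²
  C. Wb·m⁻² = V·s·m⁻² = kg·s⁻²·A⁻¹
  D. N·m⁻¹ = kg·m·s⁻²·m⁻¹ = kg·s⁻²  ← same
Only D. matches kg·s⁻².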